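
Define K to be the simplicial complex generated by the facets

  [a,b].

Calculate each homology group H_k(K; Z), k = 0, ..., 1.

H_0 ≅ Z,  H_1 = 0.

Take the total order a < b on the vertex set. Then K (dimension 1) consists of the simplices:

  0-simplices (2): a, b
  1-simplices (1): ab

so the chain groups are C_0 ≅ Z^2, C_1 ≅ Z^1.

∂_1: C_1 → C_0 maps an edge to its endpoints' difference, ∂[p,q] = q − p. For instance
  ∂ab = b − a.
The resulting 2×1 matrix has rank 1, and its Smith normal form has invariant factors (1).

From H_k ≅ ker(∂_k) / im(∂_{k+1}) we obtain:

  H_0: rank C_0 − rank ∂_1 = 2 − 1 = 1, and the invariant factors of ∂_1 are all 1, so H_0 = Z.
  H_1: rank ker ∂_1 − rank ∂_2 = (1 − 1) − 0 = 0, and there is no ∂_2, so H_1 = 0.

As a check, the Euler characteristic is 2 − 1 = 1, which agrees with 1 − 0 = 1.
(K is a triangulation of the 1-simplex.)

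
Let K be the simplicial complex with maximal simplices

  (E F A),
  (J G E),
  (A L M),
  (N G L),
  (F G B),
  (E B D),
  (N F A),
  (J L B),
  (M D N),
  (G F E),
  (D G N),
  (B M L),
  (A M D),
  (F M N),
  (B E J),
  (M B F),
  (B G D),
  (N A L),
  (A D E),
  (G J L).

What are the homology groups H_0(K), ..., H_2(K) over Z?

H_0 ≅ Z,  H_1 ≅ Z ⊕ Z/2,  H_2 = 0.

Order the vertices as A < B < D < E < F < G < J < L < M < N. Listing each simplex with vertices in this order, K has dimension 2 with simplices:

  0-simplices (10): A, B, D, E, F, G, J, L, M, N
  1-simplices (30): AD, AE, AF, AL, AM, AN, BD, BE, BF, BG, BJ, BL, BM, DE, DG, DM, DN, EF, EG, EJ, FG, FM, FN, GJ, GL, GN, JL, LM, LN, MN
  2-simplices (20): ADE, ADM, AEF, AFN, ALM, ALN, BDE, BDG, BEJ, BFG, BFM, BJL, BLM, DGN, DMN, EFG, EGJ, FMN, GJL, GLN

so the chain groups are C_0 ≅ Z^10, C_1 ≅ Z^30, C_2 ≅ Z^20.

Boundary ∂_1: C_1 → C_0 maps an edge to its endpoints' difference, ∂[p,q] = q − p. For instance
  ∂BE = E − B.
This gives a 10×30 integer matrix of rank 9; reducing to Smith normal form yields diagonal entries (1,1,1,1,1,1,1,1,1).

The boundary map ∂_2: C_2 → C_1 acts by ∂[p,q,r] = [q,r] − [p,r] + [p,q]. For instance
  ∂ADE = DE − AE + AD,
  ∂AEF = EF − AF + AE.
This gives a 30×20 integer matrix of rank 20; reducing to Smith normal form yields diagonal entries (1,1,1,1,1,1,1,1,1,1,1,1,1,1,1,1,1,1,1,2).

Reading off H_k = ker ∂_k / im ∂_{k+1}:

  H_0: rank C_0 − rank ∂_1 = 10 − 9 = 1, and the invariant factors of ∂_1 are all 1, so H_0 ≅ Z.
  H_1: rank ker ∂_1 − rank ∂_2 = (30 − 9) − 20 = 1, and ∂_2 has invariant factor 2 > 1, so H_1 ≅ Z ⊕ Z/2.
  H_2: rank ker ∂_2 − rank ∂_3 = (20 − 20) − 0 = 0, and there is no ∂_3, so H_2 ≅ 0.

(K is a triangulation of the Klein bottle.)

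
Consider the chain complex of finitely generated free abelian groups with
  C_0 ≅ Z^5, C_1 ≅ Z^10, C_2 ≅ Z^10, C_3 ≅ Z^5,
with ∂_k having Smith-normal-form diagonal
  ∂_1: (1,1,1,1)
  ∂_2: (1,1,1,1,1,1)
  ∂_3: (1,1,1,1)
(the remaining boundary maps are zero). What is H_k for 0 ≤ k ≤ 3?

H_0 ≅ Z,  H_1 = 0,  H_2 = 0,  H_3 ≅ Z.

H_0: b_0 = 5 − 0 − 4 = 1; torsion from ∂_1 factors > 1: none. So H_0 ≅ Z.
H_1: b_1 = 10 − 4 − 6 = 0; torsion from ∂_2 factors > 1: none. So H_1 ≅ 0.
H_2: b_2 = 10 − 6 − 4 = 0; torsion from ∂_3 factors > 1: none. So H_2 ≅ 0.
H_3: b_3 = 5 − 4 − 0 = 1; torsion from ∂_4 factors > 1: none. So H_3 ≅ Z.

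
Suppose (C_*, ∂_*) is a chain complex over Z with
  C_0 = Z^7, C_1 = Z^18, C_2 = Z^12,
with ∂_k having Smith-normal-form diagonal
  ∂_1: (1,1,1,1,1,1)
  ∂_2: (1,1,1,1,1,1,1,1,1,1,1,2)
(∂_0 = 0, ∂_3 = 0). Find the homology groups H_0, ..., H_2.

H_0 = Z,  H_1 = Z/2,  H_2 = 0.

H_0: b_0 = 7 − 0 − 6 = 1; torsion from ∂_1 factors > 1: none. So H_0 = Z.
H_1: b_1 = 18 − 6 − 12 = 0; torsion from ∂_2 factors > 1: [2]. So H_1 = Z/2.
H_2: b_2 = 12 − 12 − 0 = 0; torsion from ∂_3 factors > 1: none. So H_2 = 0.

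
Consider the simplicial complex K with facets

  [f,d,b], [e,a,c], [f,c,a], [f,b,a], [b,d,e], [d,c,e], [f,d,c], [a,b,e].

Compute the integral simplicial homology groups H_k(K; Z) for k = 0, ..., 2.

Take the total order a < b < c < d < e < f on the vertex set. Then K (dimension 2) consists of the simplices:

  0-simplices (6): a, b, c, d, e, f
  1-simplices (12): ab, ac, ae, af, bd, be, bf, cd, ce, cf, de, df
  2-simplices (8): abe, abf, ace, acf, bde, bdf, cde, cdf

Hence C_0 ≅ Z^6, C_1 ≅ Z^12, C_2 ≅ Z^8.

Boundary ∂_1: C_1 → C_0 maps an edge to its endpoints' difference, ∂[p,q] = q − p. For instance
  ∂cf = f − c.
The resulting 6×12 matrix has rank 5, and its Smith normal form has invariant factors (1,1,1,1,1).

Boundary ∂_2: C_2 → C_1 acts by ∂[p,q,r] = [q,r] − [p,r] + [p,q]. For instance
  ∂ace = ce − ae + ac,
  ∂cde = de − ce + cd.
The resulting 12×8 matrix has rank 7, and its Smith normal form has invariant factors (1,1,1,1,1,1,1).

Reading off H_k = ker ∂_k / im ∂_{k+1}:

  H_0: rank C_0 − rank ∂_1 = 6 − 5 = 1, and the invariant factors of ∂_1 are all 1, so H_0 = Z.
  H_1: rank ker ∂_1 − rank ∂_2 = (12 − 5) − 7 = 0, and the invariant factors of ∂_2 are all 1, so H_1 = 0.
  H_2: rank ker ∂_2 − rank ∂_3 = (8 − 7) − 0 = 1, and there is no ∂_3, so H_2 = Z.

As a check, the Euler characteristic is 6 − 12 + 8 = 2, which agrees with 1 − 0 + 1 = 2.
(K is a triangulation of the 2-sphere S^2.)

H_0 = Z,  H_1 = 0,  H_2 = Z.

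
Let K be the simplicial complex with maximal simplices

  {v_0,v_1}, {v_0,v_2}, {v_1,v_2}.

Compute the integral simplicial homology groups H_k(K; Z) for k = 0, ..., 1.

H_0 = Z,  H_1 = Z.

Take the total order v_0 < v_1 < v_2 on the vertex set. Then K (dimension 1) consists of the simplices:

  0-simplices (3): [v_0], [v_1], [v_2]
  1-simplices (3): [v_0,v_1], [v_0,v_2], [v_1,v_2]

giving chain groups C_0 ≅ Z^3, C_1 ≅ Z^3.

Boundary ∂_1: C_1 → C_0 sends each edge [p,q] (with p < q) to q − p. For instance
  ∂[v_0,v_2] = [v_2] − [v_0].
This gives a 3×3 integer matrix of rank 2; reducing to Smith normal form yields diagonal entries (1,1).

From H_k ≅ ker(∂_k) / im(∂_{k+1}) we obtain:

  H_0: rank C_0 − rank ∂_1 = 3 − 2 = 1, and the invariant factors of ∂_1 are all 1, so H_0 = Z.
  H_1: rank ker ∂_1 − rank ∂_2 = (3 − 2) − 0 = 1, and there is no ∂_2, so H_1 = Z.

As a check, the Euler characteristic is 3 − 3 = 0, which agrees with 1 − 1 = 0.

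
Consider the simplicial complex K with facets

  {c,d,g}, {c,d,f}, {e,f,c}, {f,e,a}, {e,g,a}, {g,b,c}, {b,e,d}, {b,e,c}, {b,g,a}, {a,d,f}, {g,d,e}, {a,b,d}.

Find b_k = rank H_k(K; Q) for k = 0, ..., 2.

Fix the vertex order a < b < c < d < e < f < g and write every simplex with vertices in increasing order. Then dim K = 2 and the simplices of K are:

  0-simplices (7): a, b, c, d, e, f, g
  1-simplices (18): ab, ad, ae, af, ag, bc, bd, be, bg, cd, ce, cf, cg, de, df, dg, ef, eg
  2-simplices (12): abd, abg, adf, aef, aeg, bce, bcg, bde, cdf, cdg, cef, deg

Hence C_0 ≅ Z^7, C_1 ≅ Z^18, C_2 ≅ Z^12.

∂_1: C_1 → C_0 maps an edge to its endpoints' difference, ∂[p,q] = q − p. For instance
  ∂bg = g − b.
The resulting 7×18 matrix has rank 6, and its Smith normal form has invariant factors (1,1,1,1,1,1).

Boundary ∂_2: C_2 → C_1 acts by ∂[p,q,r] = [q,r] − [p,r] + [p,q]. For instance
  ∂adf = df − af + ad,
  ∂aef = ef − af + ae.
The resulting 18×12 matrix has rank 12, and its Smith normal form has invariant factors (1,1,1,1,1,1,1,1,1,1,1,2).

Computing H_k = (kernel of ∂_k) / (image of ∂_{k+1}):

  H_0: rank C_0 − rank ∂_1 = 7 − 6 = 1, and the invariant factors of ∂_1 are all 1, so H_0 ≅ Z.
  H_1: rank ker ∂_1 − rank ∂_2 = (18 − 6) − 12 = 0, and ∂_2 has invariant factor 2 > 1, so H_1 ≅ Z/2.
  H_2: rank ker ∂_2 − rank ∂_3 = (12 − 12) − 0 = 0, and there is no ∂_3, so H_2 ≅ 0.

Hence the Betti numbers are b_0 = 1, b_1 = 0, b_2 = 0.

b_0 = 1, b_1 = 0, b_2 = 0.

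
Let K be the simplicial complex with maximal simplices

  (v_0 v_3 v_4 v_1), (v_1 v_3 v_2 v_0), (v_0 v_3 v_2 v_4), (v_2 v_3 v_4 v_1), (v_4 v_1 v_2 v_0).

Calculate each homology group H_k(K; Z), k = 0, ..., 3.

We work with the vertex ordering v_0 < v_1 < v_2 < v_3 < v_4. The simplices of K, each written with vertices in increasing order, are:

  0-simplices (5): [v_0], [v_1], [v_2], [v_3], [v_4]
  1-simplices (10): [v_0,v_1], [v_0,v_2], [v_0,v_3], [v_0,v_4], [v_1,v_2], [v_1,v_3], [v_1,v_4], [v_2,v_3], [v_2,v_4], [v_3,v_4]
  2-simplices (10): [v_0,v_1,v_2], [v_0,v_1,v_3], [v_0,v_1,v_4], [v_0,v_2,v_3], [v_0,v_2,v_4], [v_0,v_3,v_4], [v_1,v_2,v_3], [v_1,v_2,v_4], [v_1,v_3,v_4], [v_2,v_3,v_4]
  3-simplices (5): [v_0,v_1,v_2,v_3], [v_0,v_1,v_2,v_4], [v_0,v_1,v_3,v_4], [v_0,v_2,v_3,v_4], [v_1,v_2,v_3,v_4]

so the chain groups are C_0 ≅ Z^5, C_1 ≅ Z^10, C_2 ≅ Z^10, C_3 ≅ Z^5.

∂_1: C_1 → C_0 sends each edge [p,q] (with p < q) to q − p. For instance
  ∂[v_2,v_4] = [v_4] − [v_2].
As a 5×10 matrix over Z this has rank 4, with invariant factors (1,1,1,1).

The boundary map ∂_2: C_2 → C_1 maps a triangle to the signed sum of its edges. For instance
  ∂[v_1,v_3,v_4] = [v_3,v_4] − [v_1,v_4] + [v_1,v_3],
  ∂[v_2,v_3,v_4] = [v_3,v_4] − [v_2,v_4] + [v_2,v_3].
The 10×10 boundary matrix has rank 6 and Smith normal form diag(1,1,1,1,1,1).

The boundary map ∂_3: C_3 → C_2 sends each 3-simplex σ to the alternating sum Σ_i (−1)^i (σ with its i-th vertex removed). For instance
  ∂[v_0,v_1,v_2,v_4] = [v_1,v_2,v_4] − [v_0,v_2,v_4] + [v_0,v_1,v_4] − [v_0,v_1,v_2],
  ∂[v_1,v_2,v_3,v_4] = [v_2,v_3,v_4] − [v_1,v_3,v_4] + [v_1,v_2,v_4] − [v_1,v_2,v_3].
This gives a 10×5 integer matrix of rank 4; reducing to Smith normal form yields diagonal entries (1,1,1,1).

Computing H_k = (kernel of ∂_k) / (image of ∂_{k+1}):

  H_0: rank C_0 − rank ∂_1 = 5 − 4 = 1, and the invariant factors of ∂_1 are all 1, so H_0 = Z.
  H_1: rank ker ∂_1 − rank ∂_2 = (10 − 4) − 6 = 0, and the invariant factors of ∂_2 are all 1, so H_1 = 0.
  H_2: rank ker ∂_2 − rank ∂_3 = (10 − 6) − 4 = 0, and the invariant factors of ∂_3 are all 1, so H_2 = 0.
  H_3: rank ker ∂_3 − rank ∂_4 = (5 − 4) − 0 = 1, and there is no ∂_4, so H_3 = Z.

As a check, the Euler characteristic is 5 − 10 + 10 − 5 = 0, which agrees with 1 − 0 + 0 − 1 = 0.

H_0 = Z,  H_1 = 0,  H_2 = 0,  H_3 = Z.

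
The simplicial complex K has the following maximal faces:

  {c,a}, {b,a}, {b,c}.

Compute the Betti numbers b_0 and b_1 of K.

b_0 = 1, b_1 = 1.

Order the vertices as a < b < c. Listing each simplex with vertices in this order, K has dimension 1 with simplices:

  0-simplices (3): a, b, c
  1-simplices (3): ab, ac, bc

giving chain groups C_0 ≅ Z^3, C_1 ≅ Z^3.

Boundary ∂_1: C_1 → C_0 maps an edge to its endpoints' difference, ∂[p,q] = q − p.
As a 3×3 matrix over Z this has rank 2, with invariant factors (1,1).

Computing H_k = (kernel of ∂_k) / (image of ∂_{k+1}):

  H_0: rank C_0 − rank ∂_1 = 3 − 2 = 1, and the invariant factors of ∂_1 are all 1, so H_0 ≅ Z.
  H_1: rank ker ∂_1 − rank ∂_2 = (3 − 2) − 0 = 1, and there is no ∂_2, so H_1 ≅ Z.

Hence the Betti numbers are b_0 = 1, b_1 = 1.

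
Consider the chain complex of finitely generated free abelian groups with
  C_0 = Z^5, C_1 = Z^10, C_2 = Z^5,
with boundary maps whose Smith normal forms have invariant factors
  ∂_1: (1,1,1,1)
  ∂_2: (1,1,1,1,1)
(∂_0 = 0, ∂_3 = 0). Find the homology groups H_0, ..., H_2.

H_0: b_0 = 5 − 0 − 4 = 1; torsion from ∂_1 factors > 1: none. So H_0 = Z.
H_1: b_1 = 10 − 4 − 5 = 1; torsion from ∂_2 factors > 1: none. So H_1 = Z.
H_2: b_2 = 5 − 5 − 0 = 0; torsion from ∂_3 factors > 1: none. So H_2 = 0.

H_0 = Z,  H_1 = Z,  H_2 = 0.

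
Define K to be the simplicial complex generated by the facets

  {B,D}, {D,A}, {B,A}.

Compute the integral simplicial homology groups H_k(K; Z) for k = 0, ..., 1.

H_0 ≅ Z,  H_1 ≅ Z.

Order the vertices as A < B < D. Listing each simplex with vertices in this order, K has dimension 1 with simplices:

  0-simplices (3): A, B, D
  1-simplices (3): AB, AD, BD

giving chain groups C_0 ≅ Z^3, C_1 ≅ Z^3.

The boundary map ∂_1: C_1 → C_0 maps an edge to its endpoints' difference, ∂[p,q] = q − p.
The 3×3 boundary matrix has rank 2 and Smith normal form diag(1,1).

Reading off H_k = ker ∂_k / im ∂_{k+1}:

  H_0: rank C_0 − rank ∂_1 = 3 − 2 = 1, and the invariant factors of ∂_1 are all 1, so H_0 ≅ Z.
  H_1: rank ker ∂_1 − rank ∂_2 = (3 − 2) − 0 = 1, and there is no ∂_2, so H_1 ≅ Z.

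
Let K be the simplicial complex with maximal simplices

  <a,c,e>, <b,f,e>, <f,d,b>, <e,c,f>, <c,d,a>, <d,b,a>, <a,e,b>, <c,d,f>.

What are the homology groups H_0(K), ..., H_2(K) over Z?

Order the vertices as a < b < c < d < e < f. Listing each simplex with vertices in this order, K has dimension 2 with simplices:

  0-simplices (6): a, b, c, d, e, f
  1-simplices (12): ab, ac, ad, ae, bd, be, bf, cd, ce, cf, df, ef
  2-simplices (8): abd, abe, acd, ace, bdf, bef, cdf, cef

Hence C_0 ≅ Z^6, C_1 ≅ Z^12, C_2 ≅ Z^8.

∂_1: C_1 → C_0 sends each edge [p,q] (with p < q) to q − p.
As a 6×12 matrix over Z this has rank 5, with invariant factors (1,1,1,1,1).

Boundary ∂_2: C_2 → C_1 sends each 2-simplex [p,q,r] to [q,r] − [p,r] + [p,q]. For instance
  ∂cef = ef − cf + ce,
  ∂abd = bd − ad + ab.
The 12×8 boundary matrix has rank 7 and Smith normal form diag(1,1,1,1,1,1,1).

Now H_k = ker ∂_k / im ∂_{k+1}, so:

  H_0: rank C_0 − rank ∂_1 = 6 − 5 = 1, and the invariant factors of ∂_1 are all 1, so H_0 ≅ Z.
  H_1: rank ker ∂_1 − rank ∂_2 = (12 − 5) − 7 = 0, and the invariant factors of ∂_2 are all 1, so H_1 ≅ 0.
  H_2: rank ker ∂_2 − rank ∂_3 = (8 − 7) − 0 = 1, and there is no ∂_3, so H_2 ≅ Z.

(K is a triangulation of the 2-sphere S^2.)

H_0 ≅ Z,  H_1 = 0,  H_2 ≅ Z.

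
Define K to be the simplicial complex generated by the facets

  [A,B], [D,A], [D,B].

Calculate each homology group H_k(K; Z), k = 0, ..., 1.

H_0 = Z,  H_1 = Z.

Order the vertices as A < B < D. Listing each simplex with vertices in this order, K has dimension 1 with simplices:

  0-simplices (3): A, B, D
  1-simplices (3): AB, AD, BD

so the chain groups are C_0 ≅ Z^3, C_1 ≅ Z^3.

Boundary ∂_1: C_1 → C_0 is given by ∂[p,q] = [q] − [p]. For instance
  ∂BD = D − B.
As a 3×3 matrix over Z this has rank 2, with invariant factors (1,1).

Now H_k = ker ∂_k / im ∂_{k+1}, so:

  H_0: rank C_0 − rank ∂_1 = 3 − 2 = 1, and the invariant factors of ∂_1 are all 1, so H_0 = Z.
  H_1: rank ker ∂_1 − rank ∂_2 = (3 − 2) − 0 = 1, and there is no ∂_2, so H_1 = Z.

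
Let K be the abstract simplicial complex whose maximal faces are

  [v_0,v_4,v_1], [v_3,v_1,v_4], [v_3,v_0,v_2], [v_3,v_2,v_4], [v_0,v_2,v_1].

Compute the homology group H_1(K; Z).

We work with the vertex ordering v_0 < v_1 < v_2 < v_3 < v_4. The simplices of K, each written with vertices in increasing order, are:

  0-simplices (5): [v_0], [v_1], [v_2], [v_3], [v_4]
  1-simplices (10): [v_0,v_1], [v_0,v_2], [v_0,v_3], [v_0,v_4], [v_1,v_2], [v_1,v_3], [v_1,v_4], [v_2,v_3], [v_2,v_4], [v_3,v_4]
  2-simplices (5): [v_0,v_1,v_2], [v_0,v_1,v_4], [v_0,v_2,v_3], [v_1,v_3,v_4], [v_2,v_3,v_4]

Hence C_0 ≅ Z^5, C_1 ≅ Z^10, C_2 ≅ Z^5.

∂_1: C_1 → C_0 maps an edge to its endpoints' difference, ∂[p,q] = q − p.
This gives a 5×10 integer matrix of rank 4; reducing to Smith normal form yields diagonal entries (1,1,1,1).

The boundary map ∂_2: C_2 → C_1 sends each 2-simplex [p,q,r] to [q,r] − [p,r] + [p,q]. For instance
  ∂[v_1,v_3,v_4] = [v_3,v_4] − [v_1,v_4] + [v_1,v_3],
  ∂[v_0,v_2,v_3] = [v_2,v_3] − [v_0,v_3] + [v_0,v_2].
This gives a 10×5 integer matrix of rank 5; reducing to Smith normal form yields diagonal entries (1,1,1,1,1).

Reading off H_k = ker ∂_k / im ∂_{k+1}:

  H_1: rank ker ∂_1 − rank ∂_2 = (10 − 4) − 5 = 1, and the invariant factors of ∂_2 are all 1, so H_1 = Z.

(K is a triangulation of the Möbius band.)

H_1 = Z.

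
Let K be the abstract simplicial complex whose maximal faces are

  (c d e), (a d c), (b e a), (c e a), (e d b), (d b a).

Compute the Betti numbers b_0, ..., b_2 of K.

Take the total order a < b < c < d < e on the vertex set. Then K (dimension 2) consists of the simplices:

  0-simplices (5): a, b, c, d, e
  1-simplices (9): ab, ac, ad, ae, bd, be, cd, ce, de
  2-simplices (6): abd, abe, acd, ace, bde, cde

so the chain groups are C_0 ≅ Z^5, C_1 ≅ Z^9, C_2 ≅ Z^6.

∂_1: C_1 → C_0 maps an edge to its endpoints' difference, ∂[p,q] = q − p.
This gives a 5×9 integer matrix of rank 4; reducing to Smith normal form yields diagonal entries (1,1,1,1).

∂_2: C_2 → C_1 acts by ∂[p,q,r] = [q,r] − [p,r] + [p,q]. For instance
  ∂ace = ce − ae + ac,
  ∂bde = de − be + bd.
This gives a 9×6 integer matrix of rank 5; reducing to Smith normal form yields diagonal entries (1,1,1,1,1).

Reading off H_k = ker ∂_k / im ∂_{k+1}:

  H_0: rank C_0 − rank ∂_1 = 5 − 4 = 1, and the invariant factors of ∂_1 are all 1, so H_0 = Z.
  H_1: rank ker ∂_1 − rank ∂_2 = (9 − 4) − 5 = 0, and the invariant factors of ∂_2 are all 1, so H_1 = 0.
  H_2: rank ker ∂_2 − rank ∂_3 = (6 − 5) − 0 = 1, and there is no ∂_3, so H_2 = Z.

Hence the Betti numbers are b_0 = 1, b_1 = 0, b_2 = 1.

b_0 = 1, b_1 = 0, b_2 = 1.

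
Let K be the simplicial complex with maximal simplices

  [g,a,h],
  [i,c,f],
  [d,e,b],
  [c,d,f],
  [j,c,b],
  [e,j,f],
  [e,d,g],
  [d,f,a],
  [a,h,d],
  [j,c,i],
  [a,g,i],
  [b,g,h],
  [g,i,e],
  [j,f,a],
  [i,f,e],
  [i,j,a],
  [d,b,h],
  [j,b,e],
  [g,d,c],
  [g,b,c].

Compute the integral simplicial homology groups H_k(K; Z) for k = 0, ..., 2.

H_0 ≅ Z,  H_1 ≅ Z ⊕ Z_2,  H_2 = 0.

Order the vertices as a < b < c < d < e < f < g < h < i < j. Listing each simplex with vertices in this order, K has dimension 2 with simplices:

  0-simplices (10): a, b, c, d, e, f, g, h, i, j
  1-simplices (30): ad, af, ag, ah, ai, aj, bc, bd, be, bg, bh, bj, cd, cf, cg, ci, cj, de, df, dg, dh, ef, eg, ei, ej, fi, fj, gh, gi, ij
  2-simplices (20): adf, adh, afj, agh, agi, aij, bcg, bcj, bde, bdh, bej, bgh, cdf, cdg, cfi, cij, deg, efi, efj, egi

Hence C_0 ≅ Z^10, C_1 ≅ Z^30, C_2 ≅ Z^20.

The boundary map ∂_1: C_1 → C_0 sends each edge [p,q] (with p < q) to q − p. For instance
  ∂df = f − d.
As a 10×30 matrix over Z this has rank 9, with invariant factors (1,1,1,1,1,1,1,1,1).

∂_2: C_2 → C_1 acts by ∂[p,q,r] = [q,r] − [p,r] + [p,q]. For instance
  ∂bcj = cj − bj + bc,
  ∂cij = ij − cj + ci.
As a 30×20 matrix over Z this has rank 20, with invariant factors (1,1,1,1,1,1,1,1,1,1,1,1,1,1,1,1,1,1,1,2).

Computing H_k = (kernel of ∂_k) / (image of ∂_{k+1}):

  H_0: rank C_0 − rank ∂_1 = 10 − 9 = 1, and the invariant factors of ∂_1 are all 1, so H_0 = Z.
  H_1: rank ker ∂_1 − rank ∂_2 = (30 − 9) − 20 = 1, and ∂_2 has invariant factor 2 > 1, so H_1 = Z ⊕ Z_2.
  H_2: rank ker ∂_2 − rank ∂_3 = (20 − 20) − 0 = 0, and there is no ∂_3, so H_2 = 0.

As a check, the Euler characteristic is 10 − 30 + 20 = 0, which agrees with 1 − 1 + 0 = 0.
(K is a triangulation of the Klein bottle.)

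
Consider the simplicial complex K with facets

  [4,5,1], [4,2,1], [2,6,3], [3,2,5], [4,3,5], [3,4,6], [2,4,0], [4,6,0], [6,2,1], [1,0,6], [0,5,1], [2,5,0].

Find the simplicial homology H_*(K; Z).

Fix the vertex order 0 < 1 < 2 < 3 < 4 < 5 < 6 and write every simplex with vertices in increasing order. Then dim K = 2 and the simplices of K are:

  0-simplices (7): [0], [1], [2], [3], [4], [5], [6]
  1-simplices (18): [0,1], [0,2], [0,4], [0,5], [0,6], [1,2], [1,4], [1,5], [1,6], [2,3], [2,4], [2,5], [2,6], [3,4], [3,5], [3,6], [4,5], [4,6]
  2-simplices (12): [0,1,5], [0,1,6], [0,2,4], [0,2,5], [0,4,6], [1,2,4], [1,2,6], [1,4,5], [2,3,5], [2,3,6], [3,4,5], [3,4,6]

giving chain groups C_0 ≅ Z^7, C_1 ≅ Z^18, C_2 ≅ Z^12.

Boundary ∂_1: C_1 → C_0 is given by ∂[p,q] = [q] − [p].
This gives a 7×18 integer matrix of rank 6; reducing to Smith normal form yields diagonal entries (1,1,1,1,1,1).

The boundary map ∂_2: C_2 → C_1 sends each 2-simplex [p,q,r] to [q,r] − [p,r] + [p,q]. For instance
  ∂[0,1,6] = [1,6] − [0,6] + [0,1],
  ∂[1,2,6] = [2,6] − [1,6] + [1,2].
The resulting 18×12 matrix has rank 12, and its Smith normal form has invariant factors (1,1,1,1,1,1,1,1,1,1,1,2).

Reading off H_k = ker ∂_k / im ∂_{k+1}:

  H_0: rank C_0 − rank ∂_1 = 7 − 6 = 1, and the invariant factors of ∂_1 are all 1, so H_0 = Z.
  H_1: rank ker ∂_1 − rank ∂_2 = (18 − 6) − 12 = 0, and ∂_2 has invariant factor 2 > 1, so H_1 = Z/2.
  H_2: rank ker ∂_2 − rank ∂_3 = (12 − 12) − 0 = 0, and there is no ∂_3, so H_2 = 0.

As a check, the Euler characteristic is 7 − 18 + 12 = 1, which agrees with 1 − 0 + 0 = 1.

H_0 ≅ Z,  H_1 ≅ Z/2,  H_2 = 0.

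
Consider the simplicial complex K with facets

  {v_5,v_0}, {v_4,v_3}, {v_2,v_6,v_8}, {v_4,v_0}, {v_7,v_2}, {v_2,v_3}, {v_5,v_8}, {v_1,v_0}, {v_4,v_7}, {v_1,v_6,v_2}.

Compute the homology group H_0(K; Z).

H_0 ≅ Z.

Fix the vertex order v_0 < v_1 < v_2 < v_3 < v_4 < v_5 < v_6 < v_7 < v_8 and write every simplex with vertices in increasing order. Then dim K = 2 and the simplices of K are:

  0-simplices (9): [v_0], [v_1], [v_2], [v_3], [v_4], [v_5], [v_6], [v_7], [v_8]
  1-simplices (13): [v_0,v_1], [v_0,v_4], [v_0,v_5], [v_1,v_2], [v_1,v_6], [v_2,v_3], [v_2,v_6], [v_2,v_7], [v_2,v_8], [v_3,v_4], [v_4,v_7], [v_5,v_8], [v_6,v_8]
  2-simplices (2): [v_1,v_2,v_6], [v_2,v_6,v_8]

Hence C_0 ≅ Z^9, C_1 ≅ Z^13, C_2 ≅ Z^2.

Boundary ∂_1: C_1 → C_0 maps an edge to its endpoints' difference, ∂[p,q] = q − p.
The 9×13 boundary matrix has rank 8 and Smith normal form diag(1,1,1,1,1,1,1,1).

∂_2: C_2 → C_1 maps a triangle to the signed sum of its edges. For instance
  ∂[v_1,v_2,v_6] = [v_2,v_6] − [v_1,v_6] + [v_1,v_2],
  ∂[v_2,v_6,v_8] = [v_6,v_8] − [v_2,v_8] + [v_2,v_6].
This gives a 13×2 integer matrix of rank 2; reducing to Smith normal form yields diagonal entries (1,1).

Now H_k = ker ∂_k / im ∂_{k+1}, so:

  H_0: rank C_0 − rank ∂_1 = 9 − 8 = 1, and the invariant factors of ∂_1 are all 1, so H_0 ≅ Z.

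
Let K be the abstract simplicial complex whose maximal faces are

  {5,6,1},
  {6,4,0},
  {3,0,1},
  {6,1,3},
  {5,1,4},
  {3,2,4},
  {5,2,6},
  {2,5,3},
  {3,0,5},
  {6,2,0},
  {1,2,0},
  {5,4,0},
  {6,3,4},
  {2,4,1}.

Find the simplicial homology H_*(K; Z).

H_0 = Z,  H_1 = Z^2,  H_2 = Z.

We work with the vertex ordering 0 < 1 < 2 < 3 < 4 < 5 < 6. The simplices of K, each written with vertices in increasing order, are:

  0-simplices (7): [0], [1], [2], [3], [4], [5], [6]
  1-simplices (21): [0,1], [0,2], [0,3], [0,4], [0,5], [0,6], [1,2], [1,3], [1,4], [1,5], [1,6], [2,3], [2,4], [2,5], [2,6], [3,4], [3,5], [3,6], [4,5], [4,6], [5,6]
  2-simplices (14): [0,1,2], [0,1,3], [0,2,6], [0,3,5], [0,4,5], [0,4,6], [1,2,4], [1,3,6], [1,4,5], [1,5,6], [2,3,4], [2,3,5], [2,5,6], [3,4,6]

giving chain groups C_0 ≅ Z^7, C_1 ≅ Z^21, C_2 ≅ Z^14.

Boundary ∂_1: C_1 → C_0 sends each edge [p,q] (with p < q) to q − p.
As a 7×21 matrix over Z this has rank 6, with invariant factors (1,1,1,1,1,1).

∂_2: C_2 → C_1 maps a triangle to the signed sum of its edges. For instance
  ∂[0,3,5] = [3,5] − [0,5] + [0,3],
  ∂[0,4,6] = [4,6] − [0,6] + [0,4].
As a 21×14 matrix over Z this has rank 13, with invariant factors (1,1,1,1,1,1,1,1,1,1,1,1,1).

Computing H_k = (kernel of ∂_k) / (image of ∂_{k+1}):

  H_0: rank C_0 − rank ∂_1 = 7 − 6 = 1, and the invariant factors of ∂_1 are all 1, so H_0 = Z.
  H_1: rank ker ∂_1 − rank ∂_2 = (21 − 6) − 13 = 2, and the invariant factors of ∂_2 are all 1, so H_1 = Z^2.
  H_2: rank ker ∂_2 − rank ∂_3 = (14 − 13) − 0 = 1, and there is no ∂_3, so H_2 = Z.

As a check, the Euler characteristic is 7 − 21 + 14 = 0, which agrees with 1 − 2 + 1 = 0.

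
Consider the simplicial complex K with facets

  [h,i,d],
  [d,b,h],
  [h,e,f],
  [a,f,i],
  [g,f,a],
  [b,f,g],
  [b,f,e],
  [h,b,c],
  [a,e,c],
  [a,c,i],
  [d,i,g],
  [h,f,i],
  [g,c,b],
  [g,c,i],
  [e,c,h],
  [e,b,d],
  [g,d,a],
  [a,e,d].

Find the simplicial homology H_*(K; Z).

Order the vertices as a < b < c < d < e < f < g < h < i. Listing each simplex with vertices in this order, K has dimension 2 with simplices:

  0-simplices (9): a, b, c, d, e, f, g, h, i
  1-simplices (27): ac, ad, ae, af, ag, ai, bc, bd, be, bf, bg, bh, ce, cg, ch, ci, de, dg, dh, di, ef, eh, fg, fh, fi, gi, hi
  2-simplices (18): ace, aci, ade, adg, afg, afi, bcg, bch, bde, bdh, bef, bfg, ceh, cgi, dgi, dhi, efh, fhi

so the chain groups are C_0 ≅ Z^9, C_1 ≅ Z^27, C_2 ≅ Z^18.

∂_1: C_1 → C_0 is given by ∂[p,q] = [q] − [p].
The resulting 9×27 matrix has rank 8, and its Smith normal form has invariant factors (1,1,1,1,1,1,1,1).

∂_2: C_2 → C_1 acts by ∂[p,q,r] = [q,r] − [p,r] + [p,q]. For instance
  ∂fhi = hi − fi + fh,
  ∂dhi = hi − di + dh.
The resulting 27×18 matrix has rank 18, and its Smith normal form has invariant factors (1,1,1,1,1,1,1,1,1,1,1,1,1,1,1,1,1,2).

Now H_k = ker ∂_k / im ∂_{k+1}, so:

  H_0: rank C_0 − rank ∂_1 = 9 − 8 = 1, and the invariant factors of ∂_1 are all 1, so H_0 = Z.
  H_1: rank ker ∂_1 − rank ∂_2 = (27 − 8) − 18 = 1, and ∂_2 has invariant factor 2 > 1, so H_1 = Z ⊕ Z/2.
  H_2: rank ker ∂_2 − rank ∂_3 = (18 − 18) − 0 = 0, and there is no ∂_3, so H_2 = 0.

As a check, the Euler characteristic is 9 − 27 + 18 = 0, which agrees with 1 − 1 + 0 = 0.

H_0 ≅ Z,  H_1 ≅ Z ⊕ Z/2,  H_2 = 0.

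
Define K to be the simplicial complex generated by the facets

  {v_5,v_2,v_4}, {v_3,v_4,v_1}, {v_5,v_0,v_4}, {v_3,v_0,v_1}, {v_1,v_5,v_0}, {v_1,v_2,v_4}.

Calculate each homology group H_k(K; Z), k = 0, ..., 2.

Fix the vertex order v_0 < v_1 < v_2 < v_3 < v_4 < v_5 and write every simplex with vertices in increasing order. Then dim K = 2 and the simplices of K are:

  0-simplices (6): [v_0], [v_1], [v_2], [v_3], [v_4], [v_5]
  1-simplices (12): [v_0,v_1], [v_0,v_3], [v_0,v_4], [v_0,v_5], [v_1,v_2], [v_1,v_3], [v_1,v_4], [v_1,v_5], [v_2,v_4], [v_2,v_5], [v_3,v_4], [v_4,v_5]
  2-simplices (6): [v_0,v_1,v_3], [v_0,v_1,v_5], [v_0,v_4,v_5], [v_1,v_2,v_4], [v_1,v_3,v_4], [v_2,v_4,v_5]

Hence C_0 ≅ Z^6, C_1 ≅ Z^12, C_2 ≅ Z^6.

The boundary map ∂_1: C_1 → C_0 sends each edge [p,q] (with p < q) to q − p. For instance
  ∂[v_1,v_4] = [v_4] − [v_1].
The 6×12 boundary matrix has rank 5 and Smith normal form diag(1,1,1,1,1).

Boundary ∂_2: C_2 → C_1 maps a triangle to the signed sum of its edges. For instance
  ∂[v_0,v_1,v_3] = [v_1,v_3] − [v_0,v_3] + [v_0,v_1],
  ∂[v_1,v_2,v_4] = [v_2,v_4] − [v_1,v_4] + [v_1,v_2].
The resulting 12×6 matrix has rank 6, and its Smith normal form has invariant factors (1,1,1,1,1,1).

Reading off H_k = ker ∂_k / im ∂_{k+1}:

  H_0: rank C_0 − rank ∂_1 = 6 − 5 = 1, and the invariant factors of ∂_1 are all 1, so H_0 = Z.
  H_1: rank ker ∂_1 − rank ∂_2 = (12 − 5) − 6 = 1, and the invariant factors of ∂_2 are all 1, so H_1 = Z.
  H_2: rank ker ∂_2 − rank ∂_3 = (6 − 6) − 0 = 0, and there is no ∂_3, so H_2 = 0.

As a check, the Euler characteristic is 6 − 12 + 6 = 0, which agrees with 1 − 1 + 0 = 0.
(K is a triangulation of the cylinder S^1 x I.)

H_0 ≅ Z,  H_1 ≅ Z,  H_2 = 0.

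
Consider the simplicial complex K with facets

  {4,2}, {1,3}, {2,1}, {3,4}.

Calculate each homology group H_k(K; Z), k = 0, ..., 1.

H_0 = Z,  H_1 = Z.

We work with the vertex ordering 1 < 2 < 3 < 4. The simplices of K, each written with vertices in increasing order, are:

  0-simplices (4): [1], [2], [3], [4]
  1-simplices (4): [1,2], [1,3], [2,4], [3,4]

giving chain groups C_0 ≅ Z^4, C_1 ≅ Z^4.

∂_1: C_1 → C_0 maps an edge to its endpoints' difference, ∂[p,q] = q − p. For instance
  ∂[2,4] = [4] − [2].
The 4×4 boundary matrix has rank 3 and Smith normal form diag(1,1,1).

Computing H_k = (kernel of ∂_k) / (image of ∂_{k+1}):

  H_0: rank C_0 − rank ∂_1 = 4 − 3 = 1, and the invariant factors of ∂_1 are all 1, so H_0 ≅ Z.
  H_1: rank ker ∂_1 − rank ∂_2 = (4 − 3) − 0 = 1, and there is no ∂_2, so H_1 ≅ Z.

As a check, the Euler characteristic is 4 − 4 = 0, which agrees with 1 − 1 = 0.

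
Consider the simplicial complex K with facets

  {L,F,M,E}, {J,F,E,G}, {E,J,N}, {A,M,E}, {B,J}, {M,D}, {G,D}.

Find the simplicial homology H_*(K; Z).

H_0 = Z,  H_1 = Z,  H_2 = 0,  H_3 = 0.

Order the vertices as A < B < D < E < F < G < J < L < M < N. Listing each simplex with vertices in this order, K has dimension 3 with simplices:

  0-simplices (10): A, B, D, E, F, G, J, L, M, N
  1-simplices (18): AE, AM, BJ, DG, DM, EF, EG, EJ, EL, EM, EN, FG, FJ, FL, FM, GJ, JN, LM
  2-simplices (10): AEM, EFG, EFJ, EFL, EFM, EGJ, EJN, ELM, FGJ, FLM
  3-simplices (2): EFGJ, EFLM

Hence C_0 ≅ Z^10, C_1 ≅ Z^18, C_2 ≅ Z^10, C_3 ≅ Z^2.

The boundary map ∂_1: C_1 → C_0 sends each edge [p,q] (with p < q) to q − p.
The resulting 10×18 matrix has rank 9, and its Smith normal form has invariant factors (1,1,1,1,1,1,1,1,1).

Boundary ∂_2: C_2 → C_1 maps a triangle to the signed sum of its edges. For instance
  ∂ELM = LM − EM + EL,
  ∂EJN = JN − EN + EJ.
The 18×10 boundary matrix has rank 8 and Smith normal form diag(1,1,1,1,1,1,1,1).

∂_3: C_3 → C_2 sends each 3-simplex σ to the alternating sum Σ_i (−1)^i (σ with its i-th vertex removed). For instance
  ∂EFLM = FLM − ELM + EFM − EFL,
  ∂EFGJ = FGJ − EGJ + EFJ − EFG.
The resulting 10×2 matrix has rank 2, and its Smith normal form has invariant factors (1,1).

Computing H_k = (kernel of ∂_k) / (image of ∂_{k+1}):

  H_0: rank C_0 − rank ∂_1 = 10 − 9 = 1, and the invariant factors of ∂_1 are all 1, so H_0 ≅ Z.
  H_1: rank ker ∂_1 − rank ∂_2 = (18 − 9) − 8 = 1, and the invariant factors of ∂_2 are all 1, so H_1 ≅ Z.
  H_2: rank ker ∂_2 − rank ∂_3 = (10 − 8) − 2 = 0, and the invariant factors of ∂_3 are all 1, so H_2 ≅ 0.
  H_3: rank ker ∂_3 − rank ∂_4 = (2 − 2) − 0 = 0, and there is no ∂_4, so H_3 ≅ 0.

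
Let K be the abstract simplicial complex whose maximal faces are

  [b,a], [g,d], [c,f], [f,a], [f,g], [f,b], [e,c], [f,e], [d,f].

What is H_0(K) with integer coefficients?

Order the vertices as a < b < c < d < e < f < g. Listing each simplex with vertices in this order, K has dimension 1 with simplices:

  0-simplices (7): a, b, c, d, e, f, g
  1-simplices (9): ab, af, bf, ce, cf, df, dg, ef, fg

so the chain groups are C_0 ≅ Z^7, C_1 ≅ Z^9.

∂_1: C_1 → C_0 maps an edge to its endpoints' difference, ∂[p,q] = q − p. For instance
  ∂ab = b − a.
The resulting 7×9 matrix has rank 6, and its Smith normal form has invariant factors (1,1,1,1,1,1).

Now H_k = ker ∂_k / im ∂_{k+1}, so:

  H_0: rank C_0 − rank ∂_1 = 7 − 6 = 1, and the invariant factors of ∂_1 are all 1, so H_0 = Z.

H_0 = Z.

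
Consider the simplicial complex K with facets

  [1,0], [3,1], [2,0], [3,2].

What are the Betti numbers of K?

K has 4 vertices, 4 edges.
rank ∂_0 = 0, rank ∂_1 = 3 ⇒ b_0 = 4 − 0 − 3 = 1; all invariant factors of ∂_1 are 1 so no torsion. So H_0 ≅ Z.
rank ∂_1 = 3, rank ∂_2 = 0 ⇒ b_1 = 4 − 3 − 0 = 1. So H_1 ≅ Z.

b_0 = 1, b_1 = 1.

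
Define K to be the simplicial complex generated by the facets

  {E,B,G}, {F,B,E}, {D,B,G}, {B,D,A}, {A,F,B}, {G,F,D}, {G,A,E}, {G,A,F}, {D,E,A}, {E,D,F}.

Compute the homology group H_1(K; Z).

Fix the vertex order A < B < D < E < F < G and write every simplex with vertices in increasing order. Then dim K = 2 and the simplices of K are:

  0-simplices (6): A, B, D, E, F, G
  1-simplices (15): AB, AD, AE, AF, AG, BD, BE, BF, BG, DE, DF, DG, EF, EG, FG
  2-simplices (10): ABD, ABF, ADE, AEG, AFG, BDG, BEF, BEG, DEF, DFG

giving chain groups C_0 ≅ Z^6, C_1 ≅ Z^15, C_2 ≅ Z^10.

The boundary map ∂_1: C_1 → C_0 sends each edge [p,q] (with p < q) to q − p. For instance
  ∂BF = F − B.
This gives a 6×15 integer matrix of rank 5; reducing to Smith normal form yields diagonal entries (1,1,1,1,1).

∂_2: C_2 → C_1 acts by ∂[p,q,r] = [q,r] − [p,r] + [p,q]. For instance
  ∂DEF = EF − DF + DE,
  ∂BDG = DG − BG + BD.
The resulting 15×10 matrix has rank 10, and its Smith normal form has invariant factors (1,1,1,1,1,1,1,1,1,2).

Now H_k = ker ∂_k / im ∂_{k+1}, so:

  H_1: rank ker ∂_1 − rank ∂_2 = (15 − 5) − 10 = 0, and ∂_2 has invariant factor 2 > 1, so H_1 = Z/2Z.

(K is a triangulation of the real projective plane RP^2.)

H_1 ≅ Z/2Z.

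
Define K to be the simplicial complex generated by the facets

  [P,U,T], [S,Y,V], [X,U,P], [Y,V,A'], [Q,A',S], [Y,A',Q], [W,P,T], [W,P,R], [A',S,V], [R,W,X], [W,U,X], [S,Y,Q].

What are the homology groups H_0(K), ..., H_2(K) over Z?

Take the total order P < Q < R < S < T < U < V < W < X < Y < A' on the vertex set. Then K (dimension 2) consists of the simplices:

  0-simplices (11): [P], [Q], [R], [S], [T], [U], [V], [W], [X], [Y], [A']
  1-simplices (21): [P,R], [P,T], [P,U], [P,W], [P,X], [Q,S], [Q,Y], [Q,A'], [R,W], [R,X], [S,V], [S,Y], [S,A'], [T,U], [T,W], [U,W], [U,X], [V,Y], [V,A'], [W,X], [Y,A']
  2-simplices (12): [P,R,W], [P,T,U], [P,T,W], [P,U,X], [Q,S,Y], [Q,S,A'], [Q,Y,A'], [R,W,X], [S,V,Y], [S,V,A'], [U,W,X], [V,Y,A']

Hence C_0 ≅ Z^11, C_1 ≅ Z^21, C_2 ≅ Z^12.

The boundary map ∂_1: C_1 → C_0 is given by ∂[p,q] = [q] − [p].
The resulting 11×21 matrix has rank 9, and its Smith normal form has invariant factors (1,1,1,1,1,1,1,1,1).

The boundary map ∂_2: C_2 → C_1 acts by ∂[p,q,r] = [q,r] − [p,r] + [p,q]. For instance
  ∂[R,W,X] = [W,X] − [R,X] + [R,W],
  ∂[Q,S,A'] = [S,A'] − [Q,A'] + [Q,S].
As a 21×12 matrix over Z this has rank 11, with invariant factors (1,1,1,1,1,1,1,1,1,1,1).

Now H_k = ker ∂_k / im ∂_{k+1}, so:

  H_0: rank C_0 − rank ∂_1 = 11 − 9 = 2, and the invariant factors of ∂_1 are all 1, so H_0 = Z^2.
  H_1: rank ker ∂_1 − rank ∂_2 = (21 − 9) − 11 = 1, and the invariant factors of ∂_2 are all 1, so H_1 = Z.
  H_2: rank ker ∂_2 − rank ∂_3 = (12 − 11) − 0 = 1, and there is no ∂_3, so H_2 = Z.

H_0 ≅ Z^2,  H_1 ≅ Z,  H_2 ≅ Z.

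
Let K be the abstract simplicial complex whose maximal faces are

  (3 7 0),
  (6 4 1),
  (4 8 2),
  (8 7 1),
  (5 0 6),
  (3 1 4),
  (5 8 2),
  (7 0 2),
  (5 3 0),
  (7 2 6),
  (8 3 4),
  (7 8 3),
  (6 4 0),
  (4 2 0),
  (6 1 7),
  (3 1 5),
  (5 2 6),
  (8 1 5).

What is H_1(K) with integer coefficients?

H_1 ≅ Z × Z/2.

Fix the vertex order 0 < 1 < 2 < 3 < 4 < 5 < 6 < 7 < 8 and write every simplex with vertices in increasing order. Then dim K = 2 and the simplices of K are:

  0-simplices (9): [0], [1], [2], [3], [4], [5], [6], [7], [8]
  1-simplices (27): (27 of them)
  2-simplices (18): [0,2,4], [0,2,7], [0,3,5], [0,3,7], [0,4,6], [0,5,6], [1,3,4], [1,3,5], [1,4,6], [1,5,8], [1,6,7], [1,7,8], [2,4,8], [2,5,6], [2,5,8], [2,6,7], [3,4,8], [3,7,8]

Hence C_0 ≅ Z^9, C_1 ≅ Z^27, C_2 ≅ Z^18.

Boundary ∂_1: C_1 → C_0 sends each edge [p,q] (with p < q) to q − p.
The resulting 9×27 matrix has rank 8, and its Smith normal form has invariant factors (1,1,1,1,1,1,1,1).

The boundary map ∂_2: C_2 → C_1 sends each 2-simplex [p,q,r] to [q,r] − [p,r] + [p,q]. For instance
  ∂[3,7,8] = [7,8] − [3,8] + [3,7],
  ∂[0,2,7] = [2,7] − [0,7] + [0,2].
This gives a 27×18 integer matrix of rank 18; reducing to Smith normal form yields diagonal entries (1,1,1,1,1,1,1,1,1,1,1,1,1,1,1,1,1,2).

Computing H_k = (kernel of ∂_k) / (image of ∂_{k+1}):

  H_1: rank ker ∂_1 − rank ∂_2 = (27 − 8) − 18 = 1, and ∂_2 has invariant factor 2 > 1, so H_1 ≅ Z × Z/2.

(K is a triangulation of the Klein bottle.)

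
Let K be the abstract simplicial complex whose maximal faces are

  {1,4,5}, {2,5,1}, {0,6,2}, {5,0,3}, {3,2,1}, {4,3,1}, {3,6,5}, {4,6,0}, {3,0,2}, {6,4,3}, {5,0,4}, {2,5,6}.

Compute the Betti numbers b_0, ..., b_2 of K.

b_0 = 1, b_1 = 0, b_2 = 0.

Take the total order 0 < 1 < 2 < 3 < 4 < 5 < 6 on the vertex set. Then K (dimension 2) consists of the simplices:

  0-simplices (7): [0], [1], [2], [3], [4], [5], [6]
  1-simplices (18): [0,2], [0,3], [0,4], [0,5], [0,6], [1,2], [1,3], [1,4], [1,5], [2,3], [2,5], [2,6], [3,4], [3,5], [3,6], [4,5], [4,6], [5,6]
  2-simplices (12): [0,2,3], [0,2,6], [0,3,5], [0,4,5], [0,4,6], [1,2,3], [1,2,5], [1,3,4], [1,4,5], [2,5,6], [3,4,6], [3,5,6]

giving chain groups C_0 ≅ Z^7, C_1 ≅ Z^18, C_2 ≅ Z^12.

The boundary map ∂_1: C_1 → C_0 is given by ∂[p,q] = [q] − [p].
The resulting 7×18 matrix has rank 6, and its Smith normal form has invariant factors (1,1,1,1,1,1).

The boundary map ∂_2: C_2 → C_1 acts by ∂[p,q,r] = [q,r] − [p,r] + [p,q]. For instance
  ∂[0,3,5] = [3,5] − [0,5] + [0,3],
  ∂[0,2,6] = [2,6] − [0,6] + [0,2].
The 18×12 boundary matrix has rank 12 and Smith normal form diag(1,1,1,1,1,1,1,1,1,1,1,2).

Now H_k = ker ∂_k / im ∂_{k+1}, so:

  H_0: rank C_0 − rank ∂_1 = 7 − 6 = 1, and the invariant factors of ∂_1 are all 1, so H_0 = Z.
  H_1: rank ker ∂_1 − rank ∂_2 = (18 − 6) − 12 = 0, and ∂_2 has invariant factor 2 > 1, so H_1 = Z/2.
  H_2: rank ker ∂_2 − rank ∂_3 = (12 − 12) − 0 = 0, and there is no ∂_3, so H_2 = 0.

(K is a triangulation of the real projective plane RP^2.)

Hence the Betti numbers are b_0 = 1, b_1 = 0, b_2 = 0.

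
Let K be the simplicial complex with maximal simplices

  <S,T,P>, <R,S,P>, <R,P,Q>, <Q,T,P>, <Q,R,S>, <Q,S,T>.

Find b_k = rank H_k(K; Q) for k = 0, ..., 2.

Fix the vertex order P < Q < R < S < T and write every simplex with vertices in increasing order. Then dim K = 2 and the simplices of K are:

  0-simplices (5): P, Q, R, S, T
  1-simplices (9): PQ, PR, PS, PT, QR, QS, QT, RS, ST
  2-simplices (6): PQR, PQT, PRS, PST, QRS, QST

so the chain groups are C_0 ≅ Z^5, C_1 ≅ Z^9, C_2 ≅ Z^6.

∂_1: C_1 → C_0 sends each edge [p,q] (with p < q) to q − p.
The 5×9 boundary matrix has rank 4 and Smith normal form diag(1,1,1,1).

∂_2: C_2 → C_1 maps a triangle to the signed sum of its edges. For instance
  ∂QST = ST − QT + QS,
  ∂QRS = RS − QS + QR.
This gives a 9×6 integer matrix of rank 5; reducing to Smith normal form yields diagonal entries (1,1,1,1,1).

Now H_k = ker ∂_k / im ∂_{k+1}, so:

  H_0: rank C_0 − rank ∂_1 = 5 − 4 = 1, and the invariant factors of ∂_1 are all 1, so H_0 = Z.
  H_1: rank ker ∂_1 − rank ∂_2 = (9 − 4) − 5 = 0, and the invariant factors of ∂_2 are all 1, so H_1 = 0.
  H_2: rank ker ∂_2 − rank ∂_3 = (6 − 5) − 0 = 1, and there is no ∂_3, so H_2 = Z.

As a check, the Euler characteristic is 5 − 9 + 6 = 2, which agrees with 1 − 0 + 1 = 2.

Hence the Betti numbers are b_0 = 1, b_1 = 0, b_2 = 1.

b_0 = 1, b_1 = 0, b_2 = 1.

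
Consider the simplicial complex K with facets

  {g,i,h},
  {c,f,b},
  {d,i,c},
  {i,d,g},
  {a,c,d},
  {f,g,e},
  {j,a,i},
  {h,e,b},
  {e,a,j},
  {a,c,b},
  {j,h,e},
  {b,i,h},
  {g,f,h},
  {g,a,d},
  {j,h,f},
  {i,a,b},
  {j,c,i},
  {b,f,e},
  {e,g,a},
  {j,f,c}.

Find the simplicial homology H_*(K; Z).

Fix the vertex order a < b < c < d < e < f < g < h < i < j and write every simplex with vertices in increasing order. Then dim K = 2 and the simplices of K are:

  0-simplices (10): a, b, c, d, e, f, g, h, i, j
  1-simplices (30): ab, ac, ad, ae, ag, ai, aj, bc, be, bf, bh, bi, cd, cf, ci, cj, dg, di, ef, eg, eh, ej, fg, fh, fj, gh, gi, hi, hj, ij
  2-simplices (20): abc, abi, acd, adg, aeg, aej, aij, bcf, bef, beh, bhi, cdi, cfj, cij, dgi, efg, ehj, fgh, fhj, ghi

Hence C_0 ≅ Z^10, C_1 ≅ Z^30, C_2 ≅ Z^20.

Boundary ∂_1: C_1 → C_0 maps an edge to its endpoints' difference, ∂[p,q] = q − p. For instance
  ∂ad = d − a.
As a 10×30 matrix over Z this has rank 9, with invariant factors (1,1,1,1,1,1,1,1,1).

The boundary map ∂_2: C_2 → C_1 maps a triangle to the signed sum of its edges. For instance
  ∂ghi = hi − gi + gh,
  ∂cdi = di − ci + cd.
As a 30×20 matrix over Z this has rank 20, with invariant factors (1,1,1,1,1,1,1,1,1,1,1,1,1,1,1,1,1,1,1,2).

From H_k ≅ ker(∂_k) / im(∂_{k+1}) we obtain:

  H_0: rank C_0 − rank ∂_1 = 10 − 9 = 1, and the invariant factors of ∂_1 are all 1, so H_0 ≅ Z.
  H_1: rank ker ∂_1 − rank ∂_2 = (30 − 9) − 20 = 1, and ∂_2 has invariant factor 2 > 1, so H_1 ≅ Z ⊕ Z/2Z.
  H_2: rank ker ∂_2 − rank ∂_3 = (20 − 20) − 0 = 0, and there is no ∂_3, so H_2 ≅ 0.

H_0 = Z,  H_1 = Z ⊕ Z/2Z,  H_2 = 0.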